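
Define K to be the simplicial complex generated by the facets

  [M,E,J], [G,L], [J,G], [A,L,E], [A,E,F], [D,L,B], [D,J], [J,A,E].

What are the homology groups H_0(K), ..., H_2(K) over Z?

H_0 ≅ Z,  H_1 ≅ Z^2,  H_2 = 0.

We work with the vertex ordering A < B < D < E < F < G < J < L < M. The simplices of K, each written with vertices in increasing order, are:

  0-simplices (9): A, B, D, E, F, G, J, L, M
  1-simplices (15): AE, AF, AJ, AL, BD, BL, DJ, DL, EF, EJ, EL, EM, GJ, GL, JM
  2-simplices (5): AEF, AEJ, AEL, BDL, EJM

Hence C_0 ≅ Z^9, C_1 ≅ Z^15, C_2 ≅ Z^5.

∂_1: C_1 → C_0 is given by ∂[p,q] = [q] − [p].
This gives a 9×15 integer matrix of rank 8; reducing to Smith normal form yields diagonal entries (1,1,1,1,1,1,1,1).

∂_2: C_2 → C_1 maps a triangle to the signed sum of its edges. For instance
  ∂AEJ = EJ − AJ + AE,
  ∂AEF = EF − AF + AE.
The resulting 15×5 matrix has rank 5, and its Smith normal form has invariant factors (1,1,1,1,1).

From H_k ≅ ker(∂_k) / im(∂_{k+1}) we obtain:

  H_0: rank C_0 − rank ∂_1 = 9 − 8 = 1, and the invariant factors of ∂_1 are all 1, so H_0 ≅ Z.
  H_1: rank ker ∂_1 − rank ∂_2 = (15 − 8) − 5 = 2, and the invariant factors of ∂_2 are all 1, so H_1 ≅ Z^2.
  H_2: rank ker ∂_2 − rank ∂_3 = (5 − 5) − 0 = 0, and there is no ∂_3, so H_2 ≅ 0.

As a check, the Euler characteristic is 9 − 15 + 5 = -1, which agrees with 1 − 2 + 0 = -1.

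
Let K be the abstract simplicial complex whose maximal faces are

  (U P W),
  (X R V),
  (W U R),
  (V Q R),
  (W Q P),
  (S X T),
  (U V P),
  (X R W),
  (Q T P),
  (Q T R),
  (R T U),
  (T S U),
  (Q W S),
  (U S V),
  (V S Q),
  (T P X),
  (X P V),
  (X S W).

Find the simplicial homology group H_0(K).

H_0 ≅ Z.

We work with the vertex ordering P < Q < R < S < T < U < V < W < X. The simplices of K, each written with vertices in increasing order, are:

  0-simplices (9): P, Q, R, S, T, U, V, W, X
  1-simplices (27): PQ, PT, PU, PV, PW, PX, QR, QS, QT, QV, QW, RT, RU, RV, RW, RX, ST, SU, SV, SW, SX, TU, TX, UV, UW, VX, WX
  2-simplices (18): PQT, PQW, PTX, PUV, PUW, PVX, QRT, QRV, QSV, QSW, RTU, RUW, RVX, RWX, STU, STX, SUV, SWX

so the chain groups are C_0 ≅ Z^9, C_1 ≅ Z^27, C_2 ≅ Z^18.

∂_1: C_1 → C_0 sends each edge [p,q] (with p < q) to q − p.
The 9×27 boundary matrix has rank 8 and Smith normal form diag(1,1,1,1,1,1,1,1).

Boundary ∂_2: C_2 → C_1 acts by ∂[p,q,r] = [q,r] − [p,r] + [p,q]. For instance
  ∂RUW = UW − RW + RU,
  ∂PUV = UV − PV + PU.
As a 27×18 matrix over Z this has rank 17, with invariant factors (1,1,1,1,1,1,1,1,1,1,1,1,1,1,1,1,1).

Now H_k = ker ∂_k / im ∂_{k+1}, so:

  H_0: rank C_0 − rank ∂_1 = 9 − 8 = 1, and the invariant factors of ∂_1 are all 1, so H_0 ≅ Z.

(K is a triangulation of the torus T^2.)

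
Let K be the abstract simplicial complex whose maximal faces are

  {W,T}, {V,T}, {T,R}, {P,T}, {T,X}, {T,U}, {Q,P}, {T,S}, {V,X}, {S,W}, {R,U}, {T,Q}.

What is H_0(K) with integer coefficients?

H_0 = Z.

Take the total order P < Q < R < S < T < U < V < W < X on the vertex set. Then K (dimension 1) consists of the simplices:

  0-simplices (9): P, Q, R, S, T, U, V, W, X
  1-simplices (12): PQ, PT, QT, RT, RU, ST, SW, TU, TV, TW, TX, VX

so the chain groups are C_0 ≅ Z^9, C_1 ≅ Z^12.

Boundary ∂_1: C_1 → C_0 is given by ∂[p,q] = [q] − [p].
This gives a 9×12 integer matrix of rank 8; reducing to Smith normal form yields diagonal entries (1,1,1,1,1,1,1,1).

Now H_k = ker ∂_k / im ∂_{k+1}, so:

  H_0: rank C_0 − rank ∂_1 = 9 − 8 = 1, and the invariant factors of ∂_1 are all 1, so H_0 ≅ Z.

(K is a triangulation of a wedge of 4 circles.)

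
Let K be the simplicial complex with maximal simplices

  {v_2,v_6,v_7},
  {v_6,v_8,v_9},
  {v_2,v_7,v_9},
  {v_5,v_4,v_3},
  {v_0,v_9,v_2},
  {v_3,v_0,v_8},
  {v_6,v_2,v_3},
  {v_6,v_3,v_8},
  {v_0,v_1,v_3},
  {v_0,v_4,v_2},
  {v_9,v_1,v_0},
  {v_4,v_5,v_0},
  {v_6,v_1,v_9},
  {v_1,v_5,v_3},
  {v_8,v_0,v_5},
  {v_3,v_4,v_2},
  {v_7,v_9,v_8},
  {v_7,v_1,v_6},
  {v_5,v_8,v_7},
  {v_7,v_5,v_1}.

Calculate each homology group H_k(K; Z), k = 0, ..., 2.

H_0 ≅ Z,  H_1 ≅ Z × Z/2,  H_2 = 0.

Fix the vertex order v_0 < v_1 < v_2 < v_3 < v_4 < v_5 < v_6 < v_7 < v_8 < v_9 and write every simplex with vertices in increasing order. Then dim K = 2 and the simplices of K are:

  0-simplices (10): [v_0], [v_1], [v_2], [v_3], [v_4], [v_5], [v_6], [v_7], [v_8], [v_9]
  1-simplices (30): (30 of them)
  2-simplices (20): (20 of them)

Hence C_0 ≅ Z^10, C_1 ≅ Z^30, C_2 ≅ Z^20.

∂_1: C_1 → C_0 maps an edge to its endpoints' difference, ∂[p,q] = q − p. For instance
  ∂[v_8,v_9] = [v_9] − [v_8].
The resulting 10×30 matrix has rank 9, and its Smith normal form has invariant factors (1,1,1,1,1,1,1,1,1).

Boundary ∂_2: C_2 → C_1 acts by ∂[p,q,r] = [q,r] − [p,r] + [p,q]. For instance
  ∂[v_2,v_3,v_6] = [v_3,v_6] − [v_2,v_6] + [v_2,v_3],
  ∂[v_0,v_1,v_9] = [v_1,v_9] − [v_0,v_9] + [v_0,v_1].
The resulting 30×20 matrix has rank 20, and its Smith normal form has invariant factors (1,1,1,1,1,1,1,1,1,1,1,1,1,1,1,1,1,1,1,2).

Computing H_k = (kernel of ∂_k) / (image of ∂_{k+1}):

  H_0: rank C_0 − rank ∂_1 = 10 − 9 = 1, and the invariant factors of ∂_1 are all 1, so H_0 ≅ Z.
  H_1: rank ker ∂_1 − rank ∂_2 = (30 − 9) − 20 = 1, and ∂_2 has invariant factor 2 > 1, so H_1 ≅ Z × Z/2.
  H_2: rank ker ∂_2 − rank ∂_3 = (20 − 20) − 0 = 0, and there is no ∂_3, so H_2 ≅ 0.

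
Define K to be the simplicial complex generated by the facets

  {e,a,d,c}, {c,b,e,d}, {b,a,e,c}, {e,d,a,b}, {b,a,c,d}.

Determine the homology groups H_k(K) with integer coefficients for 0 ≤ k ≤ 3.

H_0 = Z,  H_1 = 0,  H_2 = 0,  H_3 = Z.

Order the vertices as a < b < c < d < e. Listing each simplex with vertices in this order, K has dimension 3 with simplices:

  0-simplices (5): a, b, c, d, e
  1-simplices (10): ab, ac, ad, ae, bc, bd, be, cd, ce, de
  2-simplices (10): abc, abd, abe, acd, ace, ade, bcd, bce, bde, cde
  3-simplices (5): abcd, abce, abde, acde, bcde

giving chain groups C_0 ≅ Z^5, C_1 ≅ Z^10, C_2 ≅ Z^10, C_3 ≅ Z^5.

The boundary map ∂_1: C_1 → C_0 is given by ∂[p,q] = [q] − [p]. For instance
  ∂ab = b − a.
This gives a 5×10 integer matrix of rank 4; reducing to Smith normal form yields diagonal entries (1,1,1,1).

Boundary ∂_2: C_2 → C_1 maps a triangle to the signed sum of its edges. For instance
  ∂cde = de − ce + cd,
  ∂abc = bc − ac + ab.
As a 10×10 matrix over Z this has rank 6, with invariant factors (1,1,1,1,1,1).

Boundary ∂_3: C_3 → C_2 sends each 3-simplex σ to the alternating sum Σ_i (−1)^i (σ with its i-th vertex removed). For instance
  ∂abde = bde − ade + abe − abd,
  ∂acde = cde − ade + ace − acd.
As a 10×5 matrix over Z this has rank 4, with invariant factors (1,1,1,1).

From H_k ≅ ker(∂_k) / im(∂_{k+1}) we obtain:

  H_0: rank C_0 − rank ∂_1 = 5 − 4 = 1, and the invariant factors of ∂_1 are all 1, so H_0 ≅ Z.
  H_1: rank ker ∂_1 − rank ∂_2 = (10 − 4) − 6 = 0, and the invariant factors of ∂_2 are all 1, so H_1 ≅ 0.
  H_2: rank ker ∂_2 − rank ∂_3 = (10 − 6) − 4 = 0, and the invariant factors of ∂_3 are all 1, so H_2 ≅ 0.
  H_3: rank ker ∂_3 − rank ∂_4 = (5 − 4) − 0 = 1, and there is no ∂_4, so H_3 ≅ Z.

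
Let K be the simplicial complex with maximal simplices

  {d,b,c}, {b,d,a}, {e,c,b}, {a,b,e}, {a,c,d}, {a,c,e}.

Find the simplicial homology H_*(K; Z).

Order the vertices as a < b < c < d < e. Listing each simplex with vertices in this order, K has dimension 2 with simplices:

  0-simplices (5): a, b, c, d, e
  1-simplices (9): ab, ac, ad, ae, bc, bd, be, cd, ce
  2-simplices (6): abd, abe, acd, ace, bcd, bce

giving chain groups C_0 ≅ Z^5, C_1 ≅ Z^9, C_2 ≅ Z^6.

The boundary map ∂_1: C_1 → C_0 sends each edge [p,q] (with p < q) to q − p.
As a 5×9 matrix over Z this has rank 4, with invariant factors (1,1,1,1).

Boundary ∂_2: C_2 → C_1 sends each 2-simplex [p,q,r] to [q,r] − [p,r] + [p,q]. For instance
  ∂bcd = cd − bd + bc,
  ∂abd = bd − ad + ab.
The resulting 9×6 matrix has rank 5, and its Smith normal form has invariant factors (1,1,1,1,1).

Computing H_k = (kernel of ∂_k) / (image of ∂_{k+1}):

  H_0: rank C_0 − rank ∂_1 = 5 − 4 = 1, and the invariant factors of ∂_1 are all 1, so H_0 = Z.
  H_1: rank ker ∂_1 − rank ∂_2 = (9 − 4) − 5 = 0, and the invariant factors of ∂_2 are all 1, so H_1 = 0.
  H_2: rank ker ∂_2 − rank ∂_3 = (6 − 5) − 0 = 1, and there is no ∂_3, so H_2 = Z.

H_0 ≅ Z,  H_1 = 0,  H_2 ≅ Z.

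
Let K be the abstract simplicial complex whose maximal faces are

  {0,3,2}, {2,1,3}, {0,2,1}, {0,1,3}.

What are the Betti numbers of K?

b_0 = 1, b_1 = 0, b_2 = 1.

Order the vertices as 0 < 1 < 2 < 3. Listing each simplex with vertices in this order, K has dimension 2 with simplices:

  0-simplices (4): [0], [1], [2], [3]
  1-simplices (6): [0,1], [0,2], [0,3], [1,2], [1,3], [2,3]
  2-simplices (4): [0,1,2], [0,1,3], [0,2,3], [1,2,3]

so the chain groups are C_0 ≅ Z^4, C_1 ≅ Z^6, C_2 ≅ Z^4.

Boundary ∂_1: C_1 → C_0 sends each edge [p,q] (with p < q) to q − p. For instance
  ∂[1,2] = [2] − [1].
This gives a 4×6 integer matrix of rank 3; reducing to Smith normal form yields diagonal entries (1,1,1).

Boundary ∂_2: C_2 → C_1 maps a triangle to the signed sum of its edges. For instance
  ∂[0,2,3] = [2,3] − [0,3] + [0,2],
  ∂[1,2,3] = [2,3] − [1,3] + [1,2].
The 6×4 boundary matrix has rank 3 and Smith normal form diag(1,1,1).

Computing H_k = (kernel of ∂_k) / (image of ∂_{k+1}):

  H_0: rank C_0 − rank ∂_1 = 4 − 3 = 1, and the invariant factors of ∂_1 are all 1, so H_0 = Z.
  H_1: rank ker ∂_1 − rank ∂_2 = (6 − 3) − 3 = 0, and the invariant factors of ∂_2 are all 1, so H_1 = 0.
  H_2: rank ker ∂_2 − rank ∂_3 = (4 − 3) − 0 = 1, and there is no ∂_3, so H_2 = Z.

(K is a triangulation of the 2-sphere S^2.)

Hence the Betti numbers are b_0 = 1, b_1 = 0, b_2 = 1.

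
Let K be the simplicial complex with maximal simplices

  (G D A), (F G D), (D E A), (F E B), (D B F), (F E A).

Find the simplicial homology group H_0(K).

Fix the vertex order A < B < D < E < F < G and write every simplex with vertices in increasing order. Then dim K = 2 and the simplices of K are:

  0-simplices (6): A, B, D, E, F, G
  1-simplices (12): AD, AE, AF, AG, BD, BE, BF, DE, DF, DG, EF, FG
  2-simplices (6): ADE, ADG, AEF, BDF, BEF, DFG

Hence C_0 ≅ Z^6, C_1 ≅ Z^12, C_2 ≅ Z^6.

The boundary map ∂_1: C_1 → C_0 is given by ∂[p,q] = [q] − [p].
The resulting 6×12 matrix has rank 5, and its Smith normal form has invariant factors (1,1,1,1,1).

Boundary ∂_2: C_2 → C_1 acts by ∂[p,q,r] = [q,r] − [p,r] + [p,q]. For instance
  ∂DFG = FG − DG + DF,
  ∂ADG = DG − AG + AD.
The resulting 12×6 matrix has rank 6, and its Smith normal form has invariant factors (1,1,1,1,1,1).

Computing H_k = (kernel of ∂_k) / (image of ∂_{k+1}):

  H_0: rank C_0 − rank ∂_1 = 6 − 5 = 1, and the invariant factors of ∂_1 are all 1, so H_0 ≅ Z.

H_0 ≅ Z.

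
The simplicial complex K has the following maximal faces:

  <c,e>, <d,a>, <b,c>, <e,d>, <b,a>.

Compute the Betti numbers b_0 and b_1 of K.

b_0 = 1, b_1 = 1.

Fix the vertex order a < b < c < d < e and write every simplex with vertices in increasing order. Then dim K = 1 and the simplices of K are:

  0-simplices (5): a, b, c, d, e
  1-simplices (5): ab, ad, bc, ce, de

Hence C_0 ≅ Z^5, C_1 ≅ Z^5.

Boundary ∂_1: C_1 → C_0 is given by ∂[p,q] = [q] − [p].
As a 5×5 matrix over Z this has rank 4, with invariant factors (1,1,1,1).

Now H_k = ker ∂_k / im ∂_{k+1}, so:

  H_0: rank C_0 − rank ∂_1 = 5 − 4 = 1, and the invariant factors of ∂_1 are all 1, so H_0 ≅ Z.
  H_1: rank ker ∂_1 − rank ∂_2 = (5 − 4) − 0 = 1, and there is no ∂_2, so H_1 ≅ Z.

(K is a triangulation of the circle S^1.)

Hence the Betti numbers are b_0 = 1, b_1 = 1.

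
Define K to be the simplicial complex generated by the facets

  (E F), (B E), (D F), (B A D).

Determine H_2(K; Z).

H_2 ≅ 0.

K has 5 vertices, 6 edges, 1 triangle.
rank ∂_2 = 1, rank ∂_3 = 0 ⇒ b_2 = 1 − 1 − 0 = 0. So H_2 = 0.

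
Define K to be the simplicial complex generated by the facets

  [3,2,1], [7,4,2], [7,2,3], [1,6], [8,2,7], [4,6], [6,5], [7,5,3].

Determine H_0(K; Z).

H_0 ≅ Z.

We work with the vertex ordering 1 < 2 < 3 < 4 < 5 < 6 < 7 < 8. The simplices of K, each written with vertices in increasing order, are:

  0-simplices (8): [1], [2], [3], [4], [5], [6], [7], [8]
  1-simplices (14): [1,2], [1,3], [1,6], [2,3], [2,4], [2,7], [2,8], [3,5], [3,7], [4,6], [4,7], [5,6], [5,7], [7,8]
  2-simplices (5): [1,2,3], [2,3,7], [2,4,7], [2,7,8], [3,5,7]

giving chain groups C_0 ≅ Z^8, C_1 ≅ Z^14, C_2 ≅ Z^5.

∂_1: C_1 → C_0 maps an edge to its endpoints' difference, ∂[p,q] = q − p.
The 8×14 boundary matrix has rank 7 and Smith normal form diag(1,1,1,1,1,1,1).

∂_2: C_2 → C_1 sends each 2-simplex [p,q,r] to [q,r] − [p,r] + [p,q]. For instance
  ∂[1,2,3] = [2,3] − [1,3] + [1,2],
  ∂[2,3,7] = [3,7] − [2,7] + [2,3].
The resulting 14×5 matrix has rank 5, and its Smith normal form has invariant factors (1,1,1,1,1).

Now H_k = ker ∂_k / im ∂_{k+1}, so:

  H_0: rank C_0 − rank ∂_1 = 8 − 7 = 1, and the invariant factors of ∂_1 are all 1, so H_0 = Z.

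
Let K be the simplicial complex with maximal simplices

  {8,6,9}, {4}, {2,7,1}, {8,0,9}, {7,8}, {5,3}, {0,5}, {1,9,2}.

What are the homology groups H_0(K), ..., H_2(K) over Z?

H_0 = Z^2,  H_1 = Z,  H_2 = 0.

Fix the vertex order 0 < 1 < 2 < 3 < 4 < 5 < 6 < 7 < 8 < 9 and write every simplex with vertices in increasing order. Then dim K = 2 and the simplices of K are:

  0-simplices (10): [0], [1], [2], [3], [4], [5], [6], [7], [8], [9]
  1-simplices (13): [0,5], [0,8], [0,9], [1,2], [1,7], [1,9], [2,7], [2,9], [3,5], [6,8], [6,9], [7,8], [8,9]
  2-simplices (4): [0,8,9], [1,2,7], [1,2,9], [6,8,9]

Hence C_0 ≅ Z^10, C_1 ≅ Z^13, C_2 ≅ Z^4.

Boundary ∂_1: C_1 → C_0 is given by ∂[p,q] = [q] − [p].
As a 10×13 matrix over Z this has rank 8, with invariant factors (1,1,1,1,1,1,1,1).

The boundary map ∂_2: C_2 → C_1 acts by ∂[p,q,r] = [q,r] − [p,r] + [p,q]. For instance
  ∂[0,8,9] = [8,9] − [0,9] + [0,8],
  ∂[1,2,7] = [2,7] − [1,7] + [1,2].
The resulting 13×4 matrix has rank 4, and its Smith normal form has invariant factors (1,1,1,1).

Reading off H_k = ker ∂_k / im ∂_{k+1}:

  H_0: rank C_0 − rank ∂_1 = 10 − 8 = 2, and the invariant factors of ∂_1 are all 1, so H_0 = Z^2.
  H_1: rank ker ∂_1 − rank ∂_2 = (13 − 8) − 4 = 1, and the invariant factors of ∂_2 are all 1, so H_1 = Z.
  H_2: rank ker ∂_2 − rank ∂_3 = (4 − 4) − 0 = 0, and there is no ∂_3, so H_2 = 0.

As a check, the Euler characteristic is 10 − 13 + 4 = 1, which agrees with 2 − 1 + 0 = 1.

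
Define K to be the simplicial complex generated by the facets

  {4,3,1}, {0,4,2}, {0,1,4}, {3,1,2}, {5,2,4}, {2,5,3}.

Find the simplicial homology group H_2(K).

We work with the vertex ordering 0 < 1 < 2 < 3 < 4 < 5. The simplices of K, each written with vertices in increasing order, are:

  0-simplices (6): [0], [1], [2], [3], [4], [5]
  1-simplices (12): [0,1], [0,2], [0,4], [1,2], [1,3], [1,4], [2,3], [2,4], [2,5], [3,4], [3,5], [4,5]
  2-simplices (6): [0,1,4], [0,2,4], [1,2,3], [1,3,4], [2,3,5], [2,4,5]

so the chain groups are C_0 ≅ Z^6, C_1 ≅ Z^12, C_2 ≅ Z^6.

The boundary map ∂_1: C_1 → C_0 is given by ∂[p,q] = [q] − [p].
The 6×12 boundary matrix has rank 5 and Smith normal form diag(1,1,1,1,1).

Boundary ∂_2: C_2 → C_1 sends each 2-simplex [p,q,r] to [q,r] − [p,r] + [p,q]. For instance
  ∂[0,1,4] = [1,4] − [0,4] + [0,1],
  ∂[2,4,5] = [4,5] − [2,5] + [2,4].
The 12×6 boundary matrix has rank 6 and Smith normal form diag(1,1,1,1,1,1).

Reading off H_k = ker ∂_k / im ∂_{k+1}:

  H_2: rank ker ∂_2 − rank ∂_3 = (6 − 6) − 0 = 0, and there is no ∂_3, so H_2 = 0.

(K is a triangulation of the cylinder S^1 x I.)

H_2 ≅ 0.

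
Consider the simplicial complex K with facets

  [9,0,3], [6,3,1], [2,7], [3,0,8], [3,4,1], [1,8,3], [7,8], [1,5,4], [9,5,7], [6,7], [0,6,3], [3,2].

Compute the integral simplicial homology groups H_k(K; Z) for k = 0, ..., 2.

H_0 ≅ Z,  H_1 ≅ Z^4,  H_2 = 0.

Take the total order 0 < 1 < 2 < 3 < 4 < 5 < 6 < 7 < 8 < 9 on the vertex set. Then K (dimension 2) consists of the simplices:

  0-simplices (10): [0], [1], [2], [3], [4], [5], [6], [7], [8], [9]
  1-simplices (21): [0,3], [0,6], [0,8], [0,9], [1,3], [1,4], [1,5], [1,6], [1,8], [2,3], [2,7], [3,4], [3,6], [3,8], [3,9], [4,5], [5,7], [5,9], [6,7], [7,8], [7,9]
  2-simplices (8): [0,3,6], [0,3,8], [0,3,9], [1,3,4], [1,3,6], [1,3,8], [1,4,5], [5,7,9]

so the chain groups are C_0 ≅ Z^10, C_1 ≅ Z^21, C_2 ≅ Z^8.

Boundary ∂_1: C_1 → C_0 is given by ∂[p,q] = [q] − [p].
This gives a 10×21 integer matrix of rank 9; reducing to Smith normal form yields diagonal entries (1,1,1,1,1,1,1,1,1).

Boundary ∂_2: C_2 → C_1 acts by ∂[p,q,r] = [q,r] − [p,r] + [p,q]. For instance
  ∂[0,3,9] = [3,9] − [0,9] + [0,3],
  ∂[1,3,8] = [3,8] − [1,8] + [1,3].
The resulting 21×8 matrix has rank 8, and its Smith normal form has invariant factors (1,1,1,1,1,1,1,1).

From H_k ≅ ker(∂_k) / im(∂_{k+1}) we obtain:

  H_0: rank C_0 − rank ∂_1 = 10 − 9 = 1, and the invariant factors of ∂_1 are all 1, so H_0 ≅ Z.
  H_1: rank ker ∂_1 − rank ∂_2 = (21 − 9) − 8 = 4, and the invariant factors of ∂_2 are all 1, so H_1 ≅ Z^4.
  H_2: rank ker ∂_2 − rank ∂_3 = (8 − 8) − 0 = 0, and there is no ∂_3, so H_2 ≅ 0.

As a check, the Euler characteristic is 10 − 21 + 8 = -3, which agrees with 1 − 4 + 0 = -3.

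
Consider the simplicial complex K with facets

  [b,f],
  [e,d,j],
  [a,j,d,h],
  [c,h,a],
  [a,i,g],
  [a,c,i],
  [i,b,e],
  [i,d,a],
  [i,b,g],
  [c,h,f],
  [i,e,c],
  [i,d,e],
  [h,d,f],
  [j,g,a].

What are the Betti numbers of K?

b_0 = 1, b_1 = 1, b_2 = 0, b_3 = 0.

Fix the vertex order a < b < c < d < e < f < g < h < i < j and write every simplex with vertices in increasing order. Then dim K = 3 and the simplices of K are:

  0-simplices (10): a, b, c, d, e, f, g, h, i, j
  1-simplices (25): ac, ad, ag, ah, ai, aj, be, bf, bg, bi, ce, cf, ch, ci, de, df, dh, di, dj, ei, ej, fh, gi, gj, hj
  2-simplices (16): ach, aci, adh, adi, adj, agi, agj, ahj, bei, bgi, cei, cfh, dei, dej, dfh, dhj
  3-simplices (1): adhj

so the chain groups are C_0 ≅ Z^10, C_1 ≅ Z^25, C_2 ≅ Z^16, C_3 ≅ Z^1.

The boundary map ∂_1: C_1 → C_0 sends each edge [p,q] (with p < q) to q − p.
The 10×25 boundary matrix has rank 9 and Smith normal form diag(1,1,1,1,1,1,1,1,1).

∂_2: C_2 → C_1 acts by ∂[p,q,r] = [q,r] − [p,r] + [p,q]. For instance
  ∂adi = di − ai + ad,
  ∂cfh = fh − ch + cf.
The 25×16 boundary matrix has rank 15 and Smith normal form diag(1,1,1,1,1,1,1,1,1,1,1,1,1,1,1).

The boundary map ∂_3: C_3 → C_2 sends each 3-simplex σ to the alternating sum Σ_i (−1)^i (σ with its i-th vertex removed). For instance
  ∂adhj = dhj − ahj + adj − adh.
This gives a 16×1 integer matrix of rank 1; reducing to Smith normal form yields diagonal entries (1).

Now H_k = ker ∂_k / im ∂_{k+1}, so:

  H_0: rank C_0 − rank ∂_1 = 10 − 9 = 1, and the invariant factors of ∂_1 are all 1, so H_0 ≅ Z.
  H_1: rank ker ∂_1 − rank ∂_2 = (25 − 9) − 15 = 1, and the invariant factors of ∂_2 are all 1, so H_1 ≅ Z.
  H_2: rank ker ∂_2 − rank ∂_3 = (16 − 15) − 1 = 0, and the invariant factors of ∂_3 are all 1, so H_2 ≅ 0.
  H_3: rank ker ∂_3 − rank ∂_4 = (1 − 1) − 0 = 0, and there is no ∂_4, so H_3 ≅ 0.

As a check, the Euler characteristic is 10 − 25 + 16 − 1 = 0, which agrees with 1 − 1 + 0 − 0 = 0.

Hence the Betti numbers are b_0 = 1, b_1 = 1, b_2 = 0, b_3 = 0.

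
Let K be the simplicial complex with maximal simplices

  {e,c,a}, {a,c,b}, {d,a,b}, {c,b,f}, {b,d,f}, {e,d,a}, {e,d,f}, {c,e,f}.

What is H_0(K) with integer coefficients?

We work with the vertex ordering a < b < c < d < e < f. The simplices of K, each written with vertices in increasing order, are:

  0-simplices (6): a, b, c, d, e, f
  1-simplices (12): ab, ac, ad, ae, bc, bd, bf, ce, cf, de, df, ef
  2-simplices (8): abc, abd, ace, ade, bcf, bdf, cef, def

giving chain groups C_0 ≅ Z^6, C_1 ≅ Z^12, C_2 ≅ Z^8.

∂_1: C_1 → C_0 is given by ∂[p,q] = [q] − [p].
The resulting 6×12 matrix has rank 5, and its Smith normal form has invariant factors (1,1,1,1,1).

Boundary ∂_2: C_2 → C_1 acts by ∂[p,q,r] = [q,r] − [p,r] + [p,q]. For instance
  ∂ade = de − ae + ad,
  ∂bcf = cf − bf + bc.
The 12×8 boundary matrix has rank 7 and Smith normal form diag(1,1,1,1,1,1,1).

Now H_k = ker ∂_k / im ∂_{k+1}, so:

  H_0: rank C_0 − rank ∂_1 = 6 − 5 = 1, and the invariant factors of ∂_1 are all 1, so H_0 = Z.

H_0 = Z.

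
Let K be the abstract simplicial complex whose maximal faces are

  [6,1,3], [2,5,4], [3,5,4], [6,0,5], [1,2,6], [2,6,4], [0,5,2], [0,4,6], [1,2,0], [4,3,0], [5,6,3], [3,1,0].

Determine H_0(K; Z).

H_0 = Z.

Take the total order 0 < 1 < 2 < 3 < 4 < 5 < 6 on the vertex set. Then K (dimension 2) consists of the simplices:

  0-simplices (7): [0], [1], [2], [3], [4], [5], [6]
  1-simplices (18): [0,1], [0,2], [0,3], [0,4], [0,5], [0,6], [1,2], [1,3], [1,6], [2,4], [2,5], [2,6], [3,4], [3,5], [3,6], [4,5], [4,6], [5,6]
  2-simplices (12): [0,1,2], [0,1,3], [0,2,5], [0,3,4], [0,4,6], [0,5,6], [1,2,6], [1,3,6], [2,4,5], [2,4,6], [3,4,5], [3,5,6]

Hence C_0 ≅ Z^7, C_1 ≅ Z^18, C_2 ≅ Z^12.

∂_1: C_1 → C_0 is given by ∂[p,q] = [q] − [p]. For instance
  ∂[3,4] = [4] − [3].
This gives a 7×18 integer matrix of rank 6; reducing to Smith normal form yields diagonal entries (1,1,1,1,1,1).

∂_2: C_2 → C_1 acts by ∂[p,q,r] = [q,r] − [p,r] + [p,q]. For instance
  ∂[0,4,6] = [4,6] − [0,6] + [0,4],
  ∂[2,4,5] = [4,5] − [2,5] + [2,4].
This gives a 18×12 integer matrix of rank 12; reducing to Smith normal form yields diagonal entries (1,1,1,1,1,1,1,1,1,1,1,2).

From H_k ≅ ker(∂_k) / im(∂_{k+1}) we obtain:

  H_0: rank C_0 − rank ∂_1 = 7 − 6 = 1, and the invariant factors of ∂_1 are all 1, so H_0 = Z.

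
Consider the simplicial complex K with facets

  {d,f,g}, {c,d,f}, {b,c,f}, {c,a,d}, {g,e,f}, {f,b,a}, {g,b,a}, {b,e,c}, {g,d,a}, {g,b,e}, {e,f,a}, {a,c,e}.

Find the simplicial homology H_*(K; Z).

H_0 ≅ Z,  H_1 ≅ Z_2,  H_2 = 0.

K has 7 vertices, 18 edges, 12 triangles.
rank ∂_0 = 0, rank ∂_1 = 6 ⇒ b_0 = 7 − 0 − 6 = 1; all invariant factors of ∂_1 are 1 so no torsion. So H_0 = Z.
rank ∂_1 = 6, rank ∂_2 = 12 ⇒ b_1 = 18 − 6 − 12 = 0; ∂_2 has invariant factor(s) [2] giving torsion. So H_1 = Z_2.
rank ∂_2 = 12, rank ∂_3 = 0 ⇒ b_2 = 12 − 12 − 0 = 0. So H_2 = 0.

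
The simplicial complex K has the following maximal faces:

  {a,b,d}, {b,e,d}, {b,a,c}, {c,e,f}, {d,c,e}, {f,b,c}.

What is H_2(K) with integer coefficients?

H_2 = 0.

Take the total order a < b < c < d < e < f on the vertex set. Then K (dimension 2) consists of the simplices:

  0-simplices (6): a, b, c, d, e, f
  1-simplices (12): ab, ac, ad, bc, bd, be, bf, cd, ce, cf, de, ef
  2-simplices (6): abc, abd, bcf, bde, cde, cef

Hence C_0 ≅ Z^6, C_1 ≅ Z^12, C_2 ≅ Z^6.

Boundary ∂_1: C_1 → C_0 sends each edge [p,q] (with p < q) to q − p. For instance
  ∂ac = c − a.
The resulting 6×12 matrix has rank 5, and its Smith normal form has invariant factors (1,1,1,1,1).

∂_2: C_2 → C_1 sends each 2-simplex [p,q,r] to [q,r] − [p,r] + [p,q]. For instance
  ∂cef = ef − cf + ce,
  ∂abc = bc − ac + ab.
This gives a 12×6 integer matrix of rank 6; reducing to Smith normal form yields diagonal entries (1,1,1,1,1,1).

Reading off H_k = ker ∂_k / im ∂_{k+1}:

  H_2: rank ker ∂_2 − rank ∂_3 = (6 − 6) − 0 = 0, and there is no ∂_3, so H_2 ≅ 0.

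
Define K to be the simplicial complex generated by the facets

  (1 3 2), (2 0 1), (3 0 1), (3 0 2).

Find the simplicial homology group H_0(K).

H_0 = Z.

Fix the vertex order 0 < 1 < 2 < 3 and write every simplex with vertices in increasing order. Then dim K = 2 and the simplices of K are:

  0-simplices (4): [0], [1], [2], [3]
  1-simplices (6): [0,1], [0,2], [0,3], [1,2], [1,3], [2,3]
  2-simplices (4): [0,1,2], [0,1,3], [0,2,3], [1,2,3]

so the chain groups are C_0 ≅ Z^4, C_1 ≅ Z^6, C_2 ≅ Z^4.

The boundary map ∂_1: C_1 → C_0 maps an edge to its endpoints' difference, ∂[p,q] = q − p.
The resulting 4×6 matrix has rank 3, and its Smith normal form has invariant factors (1,1,1).

Boundary ∂_2: C_2 → C_1 sends each 2-simplex [p,q,r] to [q,r] − [p,r] + [p,q]. For instance
  ∂[0,1,3] = [1,3] − [0,3] + [0,1],
  ∂[0,1,2] = [1,2] − [0,2] + [0,1].
The resulting 6×4 matrix has rank 3, and its Smith normal form has invariant factors (1,1,1).

Reading off H_k = ker ∂_k / im ∂_{k+1}:

  H_0: rank C_0 − rank ∂_1 = 4 − 3 = 1, and the invariant factors of ∂_1 are all 1, so H_0 = Z.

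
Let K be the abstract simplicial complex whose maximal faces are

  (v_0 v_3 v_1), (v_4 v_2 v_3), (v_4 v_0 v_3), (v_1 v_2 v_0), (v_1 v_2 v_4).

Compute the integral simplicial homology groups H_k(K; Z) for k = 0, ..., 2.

H_0 ≅ Z,  H_1 ≅ Z,  H_2 = 0.

Fix the vertex order v_0 < v_1 < v_2 < v_3 < v_4 and write every simplex with vertices in increasing order. Then dim K = 2 and the simplices of K are:

  0-simplices (5): [v_0], [v_1], [v_2], [v_3], [v_4]
  1-simplices (10): [v_0,v_1], [v_0,v_2], [v_0,v_3], [v_0,v_4], [v_1,v_2], [v_1,v_3], [v_1,v_4], [v_2,v_3], [v_2,v_4], [v_3,v_4]
  2-simplices (5): [v_0,v_1,v_2], [v_0,v_1,v_3], [v_0,v_3,v_4], [v_1,v_2,v_4], [v_2,v_3,v_4]

giving chain groups C_0 ≅ Z^5, C_1 ≅ Z^10, C_2 ≅ Z^5.

Boundary ∂_1: C_1 → C_0 sends each edge [p,q] (with p < q) to q − p. For instance
  ∂[v_1,v_3] = [v_3] − [v_1].
This gives a 5×10 integer matrix of rank 4; reducing to Smith normal form yields diagonal entries (1,1,1,1).

The boundary map ∂_2: C_2 → C_1 acts by ∂[p,q,r] = [q,r] − [p,r] + [p,q]. For instance
  ∂[v_0,v_3,v_4] = [v_3,v_4] − [v_0,v_4] + [v_0,v_3],
  ∂[v_2,v_3,v_4] = [v_3,v_4] − [v_2,v_4] + [v_2,v_3].
This gives a 10×5 integer matrix of rank 5; reducing to Smith normal form yields diagonal entries (1,1,1,1,1).

Reading off H_k = ker ∂_k / im ∂_{k+1}:

  H_0: rank C_0 − rank ∂_1 = 5 − 4 = 1, and the invariant factors of ∂_1 are all 1, so H_0 ≅ Z.
  H_1: rank ker ∂_1 − rank ∂_2 = (10 − 4) − 5 = 1, and the invariant factors of ∂_2 are all 1, so H_1 ≅ Z.
  H_2: rank ker ∂_2 − rank ∂_3 = (5 − 5) − 0 = 0, and there is no ∂_3, so H_2 ≅ 0.

As a check, the Euler characteristic is 5 − 10 + 5 = 0, which agrees with 1 − 1 + 0 = 0.
(K is a triangulation of the Möbius band.)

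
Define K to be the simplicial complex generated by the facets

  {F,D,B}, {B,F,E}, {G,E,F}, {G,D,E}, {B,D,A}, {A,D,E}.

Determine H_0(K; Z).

H_0 = Z.

We work with the vertex ordering A < B < D < E < F < G. The simplices of K, each written with vertices in increasing order, are:

  0-simplices (6): A, B, D, E, F, G
  1-simplices (12): AB, AD, AE, BD, BE, BF, DE, DF, DG, EF, EG, FG
  2-simplices (6): ABD, ADE, BDF, BEF, DEG, EFG

giving chain groups C_0 ≅ Z^6, C_1 ≅ Z^12, C_2 ≅ Z^6.

∂_1: C_1 → C_0 sends each edge [p,q] (with p < q) to q − p.
This gives a 6×12 integer matrix of rank 5; reducing to Smith normal form yields diagonal entries (1,1,1,1,1).

∂_2: C_2 → C_1 maps a triangle to the signed sum of its edges. For instance
  ∂DEG = EG − DG + DE,
  ∂EFG = FG − EG + EF.
This gives a 12×6 integer matrix of rank 6; reducing to Smith normal form yields diagonal entries (1,1,1,1,1,1).

From H_k ≅ ker(∂_k) / im(∂_{k+1}) we obtain:

  H_0: rank C_0 − rank ∂_1 = 6 − 5 = 1, and the invariant factors of ∂_1 are all 1, so H_0 = Z.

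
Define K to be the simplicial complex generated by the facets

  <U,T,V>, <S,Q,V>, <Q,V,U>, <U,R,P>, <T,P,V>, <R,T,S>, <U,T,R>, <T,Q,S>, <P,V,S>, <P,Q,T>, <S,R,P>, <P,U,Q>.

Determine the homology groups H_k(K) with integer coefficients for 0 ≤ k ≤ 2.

H_0 ≅ Z,  H_1 ≅ Z/2,  H_2 = 0.

Order the vertices as P < Q < R < S < T < U < V. Listing each simplex with vertices in this order, K has dimension 2 with simplices:

  0-simplices (7): P, Q, R, S, T, U, V
  1-simplices (18): PQ, PR, PS, PT, PU, PV, QS, QT, QU, QV, RS, RT, RU, ST, SV, TU, TV, UV
  2-simplices (12): PQT, PQU, PRS, PRU, PSV, PTV, QST, QSV, QUV, RST, RTU, TUV

giving chain groups C_0 ≅ Z^7, C_1 ≅ Z^18, C_2 ≅ Z^12.

Boundary ∂_1: C_1 → C_0 maps an edge to its endpoints' difference, ∂[p,q] = q − p.
As a 7×18 matrix over Z this has rank 6, with invariant factors (1,1,1,1,1,1).

Boundary ∂_2: C_2 → C_1 acts by ∂[p,q,r] = [q,r] − [p,r] + [p,q]. For instance
  ∂QUV = UV − QV + QU,
  ∂QSV = SV − QV + QS.
This gives a 18×12 integer matrix of rank 12; reducing to Smith normal form yields diagonal entries (1,1,1,1,1,1,1,1,1,1,1,2).

Reading off H_k = ker ∂_k / im ∂_{k+1}:

  H_0: rank C_0 − rank ∂_1 = 7 − 6 = 1, and the invariant factors of ∂_1 are all 1, so H_0 = Z.
  H_1: rank ker ∂_1 − rank ∂_2 = (18 − 6) − 12 = 0, and ∂_2 has invariant factor 2 > 1, so H_1 = Z/2.
  H_2: rank ker ∂_2 − rank ∂_3 = (12 − 12) − 0 = 0, and there is no ∂_3, so H_2 = 0.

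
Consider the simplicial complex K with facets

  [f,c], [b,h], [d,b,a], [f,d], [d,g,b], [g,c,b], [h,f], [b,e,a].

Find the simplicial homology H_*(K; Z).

Take the total order a < b < c < d < e < f < g < h on the vertex set. Then K (dimension 2) consists of the simplices:

  0-simplices (8): a, b, c, d, e, f, g, h
  1-simplices (13): ab, ad, ae, bc, bd, be, bg, bh, cf, cg, df, dg, fh
  2-simplices (4): abd, abe, bcg, bdg

giving chain groups C_0 ≅ Z^8, C_1 ≅ Z^13, C_2 ≅ Z^4.

∂_1: C_1 → C_0 is given by ∂[p,q] = [q] − [p].
This gives a 8×13 integer matrix of rank 7; reducing to Smith normal form yields diagonal entries (1,1,1,1,1,1,1).

Boundary ∂_2: C_2 → C_1 acts by ∂[p,q,r] = [q,r] − [p,r] + [p,q]. For instance
  ∂bcg = cg − bg + bc,
  ∂abd = bd − ad + ab.
The resulting 13×4 matrix has rank 4, and its Smith normal form has invariant factors (1,1,1,1).

From H_k ≅ ker(∂_k) / im(∂_{k+1}) we obtain:

  H_0: rank C_0 − rank ∂_1 = 8 − 7 = 1, and the invariant factors of ∂_1 are all 1, so H_0 ≅ Z.
  H_1: rank ker ∂_1 − rank ∂_2 = (13 − 7) − 4 = 2, and the invariant factors of ∂_2 are all 1, so H_1 ≅ Z^2.
  H_2: rank ker ∂_2 − rank ∂_3 = (4 − 4) − 0 = 0, and there is no ∂_3, so H_2 ≅ 0.

H_0 ≅ Z,  H_1 ≅ Z^2,  H_2 = 0.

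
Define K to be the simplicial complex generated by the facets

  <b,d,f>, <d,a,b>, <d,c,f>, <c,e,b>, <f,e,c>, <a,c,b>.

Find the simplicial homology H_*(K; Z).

Fix the vertex order a < b < c < d < e < f and write every simplex with vertices in increasing order. Then dim K = 2 and the simplices of K are:

  0-simplices (6): a, b, c, d, e, f
  1-simplices (12): ab, ac, ad, bc, bd, be, bf, cd, ce, cf, df, ef
  2-simplices (6): abc, abd, bce, bdf, cdf, cef

so the chain groups are C_0 ≅ Z^6, C_1 ≅ Z^12, C_2 ≅ Z^6.

The boundary map ∂_1: C_1 → C_0 sends each edge [p,q] (with p < q) to q − p.
This gives a 6×12 integer matrix of rank 5; reducing to Smith normal form yields diagonal entries (1,1,1,1,1).

Boundary ∂_2: C_2 → C_1 maps a triangle to the signed sum of its edges. For instance
  ∂cef = ef − cf + ce,
  ∂bce = ce − be + bc.
The 12×6 boundary matrix has rank 6 and Smith normal form diag(1,1,1,1,1,1).

From H_k ≅ ker(∂_k) / im(∂_{k+1}) we obtain:

  H_0: rank C_0 − rank ∂_1 = 6 − 5 = 1, and the invariant factors of ∂_1 are all 1, so H_0 = Z.
  H_1: rank ker ∂_1 − rank ∂_2 = (12 − 5) − 6 = 1, and the invariant factors of ∂_2 are all 1, so H_1 = Z.
  H_2: rank ker ∂_2 − rank ∂_3 = (6 − 6) − 0 = 0, and there is no ∂_3, so H_2 = 0.

As a check, the Euler characteristic is 6 − 12 + 6 = 0, which agrees with 1 − 1 + 0 = 0.

H_0 = Z,  H_1 = Z,  H_2 = 0.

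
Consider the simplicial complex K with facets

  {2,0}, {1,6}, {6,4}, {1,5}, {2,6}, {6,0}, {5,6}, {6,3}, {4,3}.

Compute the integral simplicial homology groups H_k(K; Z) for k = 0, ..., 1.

We work with the vertex ordering 0 < 1 < 2 < 3 < 4 < 5 < 6. The simplices of K, each written with vertices in increasing order, are:

  0-simplices (7): [0], [1], [2], [3], [4], [5], [6]
  1-simplices (9): [0,2], [0,6], [1,5], [1,6], [2,6], [3,4], [3,6], [4,6], [5,6]

so the chain groups are C_0 ≅ Z^7, C_1 ≅ Z^9.

Boundary ∂_1: C_1 → C_0 maps an edge to its endpoints' difference, ∂[p,q] = q − p. For instance
  ∂[3,6] = [6] − [3].
This gives a 7×9 integer matrix of rank 6; reducing to Smith normal form yields diagonal entries (1,1,1,1,1,1).

Computing H_k = (kernel of ∂_k) / (image of ∂_{k+1}):

  H_0: rank C_0 − rank ∂_1 = 7 − 6 = 1, and the invariant factors of ∂_1 are all 1, so H_0 = Z.
  H_1: rank ker ∂_1 − rank ∂_2 = (9 − 6) − 0 = 3, and there is no ∂_2, so H_1 = Z^3.

H_0 = Z,  H_1 = Z^3.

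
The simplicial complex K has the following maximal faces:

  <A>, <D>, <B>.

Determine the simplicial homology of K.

Take the total order A < B < D on the vertex set. Then K (dimension 0) consists of the simplices:

  0-simplices (3): A, B, D

giving chain groups C_0 ≅ Z^3.

From H_k ≅ ker(∂_k) / im(∂_{k+1}) we obtain:

  H_0: rank C_0 − rank ∂_1 = 3 − 0 = 3, and there is no ∂_1, so H_0 ≅ Z^3.

H_0 = Z^3.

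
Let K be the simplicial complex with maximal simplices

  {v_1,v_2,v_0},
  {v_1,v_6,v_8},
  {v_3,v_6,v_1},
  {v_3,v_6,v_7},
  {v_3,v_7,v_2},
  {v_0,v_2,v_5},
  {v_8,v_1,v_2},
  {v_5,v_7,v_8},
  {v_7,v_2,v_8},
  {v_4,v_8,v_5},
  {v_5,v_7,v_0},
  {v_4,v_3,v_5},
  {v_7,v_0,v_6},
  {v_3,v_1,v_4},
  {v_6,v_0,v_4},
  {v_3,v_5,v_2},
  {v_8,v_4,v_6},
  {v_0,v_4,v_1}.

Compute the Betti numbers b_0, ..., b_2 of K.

K has 9 vertices, 27 edges, 18 triangles.
rank ∂_0 = 0, rank ∂_1 = 8 ⇒ b_0 = 9 − 0 − 8 = 1; all invariant factors of ∂_1 are 1 so no torsion. So H_0 ≅ Z.
rank ∂_1 = 8, rank ∂_2 = 18 ⇒ b_1 = 27 − 8 − 18 = 1; ∂_2 has invariant factor(s) [2] giving torsion. So H_1 ≅ Z × Z/2.
rank ∂_2 = 18, rank ∂_3 = 0 ⇒ b_2 = 18 − 18 − 0 = 0. So H_2 ≅ 0.

b_0 = 1, b_1 = 1, b_2 = 0.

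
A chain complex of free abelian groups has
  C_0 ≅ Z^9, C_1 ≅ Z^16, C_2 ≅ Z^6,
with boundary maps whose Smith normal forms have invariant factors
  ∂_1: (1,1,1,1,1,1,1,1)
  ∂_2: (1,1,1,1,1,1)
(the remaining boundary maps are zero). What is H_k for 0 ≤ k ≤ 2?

H_0 = Z,  H_1 = Z^2,  H_2 = 0.

H_0: b_0 = 9 − 0 − 8 = 1; torsion from ∂_1 factors > 1: none. So H_0 = Z.
H_1: b_1 = 16 − 8 − 6 = 2; torsion from ∂_2 factors > 1: none. So H_1 = Z^2.
H_2: b_2 = 6 − 6 − 0 = 0; torsion from ∂_3 factors > 1: none. So H_2 = 0.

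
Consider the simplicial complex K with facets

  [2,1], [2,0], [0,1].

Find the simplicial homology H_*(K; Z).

We work with the vertex ordering 0 < 1 < 2. The simplices of K, each written with vertices in increasing order, are:

  0-simplices (3): [0], [1], [2]
  1-simplices (3): [0,1], [0,2], [1,2]

so the chain groups are C_0 ≅ Z^3, C_1 ≅ Z^3.

Boundary ∂_1: C_1 → C_0 is given by ∂[p,q] = [q] − [p].
The 3×3 boundary matrix has rank 2 and Smith normal form diag(1,1).

Computing H_k = (kernel of ∂_k) / (image of ∂_{k+1}):

  H_0: rank C_0 − rank ∂_1 = 3 − 2 = 1, and the invariant factors of ∂_1 are all 1, so H_0 ≅ Z.
  H_1: rank ker ∂_1 − rank ∂_2 = (3 − 2) − 0 = 1, and there is no ∂_2, so H_1 ≅ Z.

H_0 ≅ Z,  H_1 ≅ Z.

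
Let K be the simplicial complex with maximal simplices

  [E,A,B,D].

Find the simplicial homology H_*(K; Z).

We work with the vertex ordering A < B < D < E. The simplices of K, each written with vertices in increasing order, are:

  0-simplices (4): A, B, D, E
  1-simplices (6): AB, AD, AE, BD, BE, DE
  2-simplices (4): ABD, ABE, ADE, BDE
  3-simplices (1): ABDE

Hence C_0 ≅ Z^4, C_1 ≅ Z^6, C_2 ≅ Z^4, C_3 ≅ Z^1.

∂_1: C_1 → C_0 sends each edge [p,q] (with p < q) to q − p.
As a 4×6 matrix over Z this has rank 3, with invariant factors (1,1,1).

∂_2: C_2 → C_1 sends each 2-simplex [p,q,r] to [q,r] − [p,r] + [p,q]. For instance
  ∂BDE = DE − BE + BD,
  ∂ABE = BE − AE + AB.
The 6×4 boundary matrix has rank 3 and Smith normal form diag(1,1,1).

The boundary map ∂_3: C_3 → C_2 sends each 3-simplex σ to the alternating sum Σ_i (−1)^i (σ with its i-th vertex removed). For instance
  ∂ABDE = BDE − ADE + ABE − ABD.
The resulting 4×1 matrix has rank 1, and its Smith normal form has invariant factors (1).

From H_k ≅ ker(∂_k) / im(∂_{k+1}) we obtain:

  H_0: rank C_0 − rank ∂_1 = 4 − 3 = 1, and the invariant factors of ∂_1 are all 1, so H_0 ≅ Z.
  H_1: rank ker ∂_1 − rank ∂_2 = (6 − 3) − 3 = 0, and the invariant factors of ∂_2 are all 1, so H_1 ≅ 0.
  H_2: rank ker ∂_2 − rank ∂_3 = (4 − 3) − 1 = 0, and the invariant factors of ∂_3 are all 1, so H_2 ≅ 0.
  H_3: rank ker ∂_3 − rank ∂_4 = (1 − 1) − 0 = 0, and there is no ∂_4, so H_3 ≅ 0.

(K is a triangulation of the 3-simplex.)

H_0 = Z,  H_1 = 0,  H_2 = 0,  H_3 = 0.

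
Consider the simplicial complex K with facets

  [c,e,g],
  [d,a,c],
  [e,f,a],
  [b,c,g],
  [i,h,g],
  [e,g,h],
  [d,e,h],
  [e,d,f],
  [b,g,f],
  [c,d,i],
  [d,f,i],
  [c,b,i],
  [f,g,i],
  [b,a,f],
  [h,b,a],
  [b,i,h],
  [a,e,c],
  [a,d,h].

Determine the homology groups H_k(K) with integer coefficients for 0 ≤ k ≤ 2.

K has 9 vertices, 27 edges, 18 triangles.
rank ∂_0 = 0, rank ∂_1 = 8 ⇒ b_0 = 9 − 0 − 8 = 1; all invariant factors of ∂_1 are 1 so no torsion. So H_0 ≅ Z.
rank ∂_1 = 8, rank ∂_2 = 18 ⇒ b_1 = 27 − 8 − 18 = 1; ∂_2 has invariant factor(s) [2] giving torsion. So H_1 ≅ Z ⊕ Z/2.
rank ∂_2 = 18, rank ∂_3 = 0 ⇒ b_2 = 18 − 18 − 0 = 0. So H_2 ≅ 0.

H_0 ≅ Z,  H_1 ≅ Z ⊕ Z/2,  H_2 = 0.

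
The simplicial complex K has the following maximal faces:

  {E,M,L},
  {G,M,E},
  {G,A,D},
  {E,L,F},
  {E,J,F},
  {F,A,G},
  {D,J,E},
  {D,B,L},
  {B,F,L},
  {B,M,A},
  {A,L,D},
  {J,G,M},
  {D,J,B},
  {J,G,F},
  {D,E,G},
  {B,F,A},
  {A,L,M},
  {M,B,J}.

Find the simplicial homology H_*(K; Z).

H_0 ≅ Z,  H_1 ≅ Z ⊕ Z/2Z,  H_2 = 0.

K has 9 vertices, 27 edges, 18 triangles.
rank ∂_0 = 0, rank ∂_1 = 8 ⇒ b_0 = 9 − 0 − 8 = 1; all invariant factors of ∂_1 are 1 so no torsion. So H_0 ≅ Z.
rank ∂_1 = 8, rank ∂_2 = 18 ⇒ b_1 = 27 − 8 − 18 = 1; ∂_2 has invariant factor(s) [2] giving torsion. So H_1 ≅ Z ⊕ Z/2Z.
rank ∂_2 = 18, rank ∂_3 = 0 ⇒ b_2 = 18 − 18 − 0 = 0. So H_2 ≅ 0.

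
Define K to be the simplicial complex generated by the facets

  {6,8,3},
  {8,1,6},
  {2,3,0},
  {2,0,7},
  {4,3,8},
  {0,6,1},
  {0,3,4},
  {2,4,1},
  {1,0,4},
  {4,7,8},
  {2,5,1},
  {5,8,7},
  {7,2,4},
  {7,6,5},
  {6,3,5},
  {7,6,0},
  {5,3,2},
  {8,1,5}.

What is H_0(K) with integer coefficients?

H_0 ≅ Z.

Take the total order 0 < 1 < 2 < 3 < 4 < 5 < 6 < 7 < 8 on the vertex set. Then K (dimension 2) consists of the simplices:

  0-simplices (9): [0], [1], [2], [3], [4], [5], [6], [7], [8]
  1-simplices (27): (27 of them)
  2-simplices (18): [0,1,4], [0,1,6], [0,2,3], [0,2,7], [0,3,4], [0,6,7], [1,2,4], [1,2,5], [1,5,8], [1,6,8], [2,3,5], [2,4,7], [3,4,8], [3,5,6], [3,6,8], [4,7,8], [5,6,7], [5,7,8]

Hence C_0 ≅ Z^9, C_1 ≅ Z^27, C_2 ≅ Z^18.

The boundary map ∂_1: C_1 → C_0 is given by ∂[p,q] = [q] − [p].
This gives a 9×27 integer matrix of rank 8; reducing to Smith normal form yields diagonal entries (1,1,1,1,1,1,1,1).

∂_2: C_2 → C_1 maps a triangle to the signed sum of its edges. For instance
  ∂[2,4,7] = [4,7] − [2,7] + [2,4],
  ∂[0,2,7] = [2,7] − [0,7] + [0,2].
This gives a 27×18 integer matrix of rank 18; reducing to Smith normal form yields diagonal entries (1,1,1,1,1,1,1,1,1,1,1,1,1,1,1,1,1,2).

Now H_k = ker ∂_k / im ∂_{k+1}, so:

  H_0: rank C_0 − rank ∂_1 = 9 − 8 = 1, and the invariant factors of ∂_1 are all 1, so H_0 ≅ Z.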